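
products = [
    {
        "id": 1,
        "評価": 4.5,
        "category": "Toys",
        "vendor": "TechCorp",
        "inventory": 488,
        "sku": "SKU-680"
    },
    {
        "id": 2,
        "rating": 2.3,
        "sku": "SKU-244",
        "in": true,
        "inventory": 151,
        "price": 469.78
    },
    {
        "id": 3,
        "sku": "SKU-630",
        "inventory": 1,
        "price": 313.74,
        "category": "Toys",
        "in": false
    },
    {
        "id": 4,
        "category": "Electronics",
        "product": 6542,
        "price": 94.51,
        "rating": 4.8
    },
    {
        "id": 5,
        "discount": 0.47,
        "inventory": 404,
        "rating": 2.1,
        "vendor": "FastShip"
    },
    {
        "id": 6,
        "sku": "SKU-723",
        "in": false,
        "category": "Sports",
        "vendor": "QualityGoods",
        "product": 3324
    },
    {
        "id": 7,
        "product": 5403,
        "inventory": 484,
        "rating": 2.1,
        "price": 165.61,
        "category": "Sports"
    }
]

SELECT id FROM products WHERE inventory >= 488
[1]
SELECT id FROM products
[1, 2, 3, 4, 5, 6, 7]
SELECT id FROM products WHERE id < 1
[]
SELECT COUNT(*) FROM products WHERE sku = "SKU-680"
1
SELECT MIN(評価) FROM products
4.5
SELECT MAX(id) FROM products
7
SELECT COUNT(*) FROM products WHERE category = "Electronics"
1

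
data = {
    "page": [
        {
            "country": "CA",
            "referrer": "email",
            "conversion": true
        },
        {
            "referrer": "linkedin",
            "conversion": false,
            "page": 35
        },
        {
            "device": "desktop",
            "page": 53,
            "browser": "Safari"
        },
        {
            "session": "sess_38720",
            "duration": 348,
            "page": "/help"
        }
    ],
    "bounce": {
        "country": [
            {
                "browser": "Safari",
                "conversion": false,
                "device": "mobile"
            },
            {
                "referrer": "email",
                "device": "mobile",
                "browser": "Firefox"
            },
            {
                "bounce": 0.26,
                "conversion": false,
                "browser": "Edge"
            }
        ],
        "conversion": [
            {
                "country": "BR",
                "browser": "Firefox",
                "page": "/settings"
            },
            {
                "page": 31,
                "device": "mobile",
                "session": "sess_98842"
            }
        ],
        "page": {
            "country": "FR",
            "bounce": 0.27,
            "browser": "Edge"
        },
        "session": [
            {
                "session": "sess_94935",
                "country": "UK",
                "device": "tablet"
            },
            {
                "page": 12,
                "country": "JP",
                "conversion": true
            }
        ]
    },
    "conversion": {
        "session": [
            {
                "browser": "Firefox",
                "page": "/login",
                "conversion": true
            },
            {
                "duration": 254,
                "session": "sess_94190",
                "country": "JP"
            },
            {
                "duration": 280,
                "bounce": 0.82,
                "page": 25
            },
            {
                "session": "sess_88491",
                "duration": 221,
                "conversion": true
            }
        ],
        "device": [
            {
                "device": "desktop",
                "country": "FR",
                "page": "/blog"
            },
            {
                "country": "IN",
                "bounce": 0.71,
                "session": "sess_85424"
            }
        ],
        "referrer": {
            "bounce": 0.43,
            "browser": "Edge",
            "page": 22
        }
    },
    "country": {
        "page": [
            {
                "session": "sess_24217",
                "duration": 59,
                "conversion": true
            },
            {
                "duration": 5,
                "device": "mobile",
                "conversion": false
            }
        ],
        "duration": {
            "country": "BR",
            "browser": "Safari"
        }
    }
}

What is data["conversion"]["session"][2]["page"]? 25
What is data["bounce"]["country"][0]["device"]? "mobile"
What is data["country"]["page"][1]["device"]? "mobile"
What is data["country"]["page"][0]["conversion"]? True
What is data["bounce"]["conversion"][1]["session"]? "sess_98842"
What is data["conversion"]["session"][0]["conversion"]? True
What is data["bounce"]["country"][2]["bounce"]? 0.26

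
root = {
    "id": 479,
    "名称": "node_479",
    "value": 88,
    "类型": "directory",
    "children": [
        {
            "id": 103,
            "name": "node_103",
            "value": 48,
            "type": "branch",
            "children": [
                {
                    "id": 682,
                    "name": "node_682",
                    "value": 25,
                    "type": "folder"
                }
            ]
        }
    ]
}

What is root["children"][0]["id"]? 103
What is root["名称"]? "node_479"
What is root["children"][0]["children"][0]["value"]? 25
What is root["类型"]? "directory"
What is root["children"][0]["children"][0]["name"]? "node_682"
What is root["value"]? 88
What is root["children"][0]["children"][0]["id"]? 682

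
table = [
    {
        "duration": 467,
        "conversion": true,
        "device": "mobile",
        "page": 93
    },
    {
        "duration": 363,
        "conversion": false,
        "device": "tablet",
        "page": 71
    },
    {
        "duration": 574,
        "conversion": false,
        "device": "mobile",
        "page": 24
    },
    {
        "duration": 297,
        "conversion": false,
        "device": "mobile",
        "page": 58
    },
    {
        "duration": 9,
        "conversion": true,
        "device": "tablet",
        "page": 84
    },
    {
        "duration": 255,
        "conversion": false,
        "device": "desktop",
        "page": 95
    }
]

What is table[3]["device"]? "mobile"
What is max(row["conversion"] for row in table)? True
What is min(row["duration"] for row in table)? 9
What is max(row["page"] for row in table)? 95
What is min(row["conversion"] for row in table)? False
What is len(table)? 6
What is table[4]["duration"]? 9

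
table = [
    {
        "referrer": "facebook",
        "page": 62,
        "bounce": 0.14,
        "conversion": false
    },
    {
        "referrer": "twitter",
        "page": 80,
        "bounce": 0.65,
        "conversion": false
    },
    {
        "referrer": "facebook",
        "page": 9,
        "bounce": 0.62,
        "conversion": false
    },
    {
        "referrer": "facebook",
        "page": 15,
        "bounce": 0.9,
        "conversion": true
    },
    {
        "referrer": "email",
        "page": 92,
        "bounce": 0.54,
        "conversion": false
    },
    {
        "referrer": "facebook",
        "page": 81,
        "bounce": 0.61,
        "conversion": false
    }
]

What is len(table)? 6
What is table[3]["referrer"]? "facebook"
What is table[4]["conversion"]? False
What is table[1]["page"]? 80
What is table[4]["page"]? 92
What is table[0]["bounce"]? 0.14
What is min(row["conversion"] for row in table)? False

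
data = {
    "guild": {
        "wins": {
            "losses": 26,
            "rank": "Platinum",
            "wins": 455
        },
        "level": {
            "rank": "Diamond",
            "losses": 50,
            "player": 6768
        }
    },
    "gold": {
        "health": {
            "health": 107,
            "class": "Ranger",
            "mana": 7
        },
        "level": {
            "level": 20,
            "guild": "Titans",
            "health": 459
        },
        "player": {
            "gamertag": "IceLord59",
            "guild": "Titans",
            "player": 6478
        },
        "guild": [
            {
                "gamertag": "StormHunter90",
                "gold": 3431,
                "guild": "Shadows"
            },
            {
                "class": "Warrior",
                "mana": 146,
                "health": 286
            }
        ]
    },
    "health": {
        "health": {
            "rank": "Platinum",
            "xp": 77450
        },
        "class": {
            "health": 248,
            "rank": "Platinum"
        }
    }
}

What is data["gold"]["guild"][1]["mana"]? 146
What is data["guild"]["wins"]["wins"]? 455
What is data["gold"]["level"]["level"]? 20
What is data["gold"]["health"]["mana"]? 7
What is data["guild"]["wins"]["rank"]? "Platinum"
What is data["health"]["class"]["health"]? 248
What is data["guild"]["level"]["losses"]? 50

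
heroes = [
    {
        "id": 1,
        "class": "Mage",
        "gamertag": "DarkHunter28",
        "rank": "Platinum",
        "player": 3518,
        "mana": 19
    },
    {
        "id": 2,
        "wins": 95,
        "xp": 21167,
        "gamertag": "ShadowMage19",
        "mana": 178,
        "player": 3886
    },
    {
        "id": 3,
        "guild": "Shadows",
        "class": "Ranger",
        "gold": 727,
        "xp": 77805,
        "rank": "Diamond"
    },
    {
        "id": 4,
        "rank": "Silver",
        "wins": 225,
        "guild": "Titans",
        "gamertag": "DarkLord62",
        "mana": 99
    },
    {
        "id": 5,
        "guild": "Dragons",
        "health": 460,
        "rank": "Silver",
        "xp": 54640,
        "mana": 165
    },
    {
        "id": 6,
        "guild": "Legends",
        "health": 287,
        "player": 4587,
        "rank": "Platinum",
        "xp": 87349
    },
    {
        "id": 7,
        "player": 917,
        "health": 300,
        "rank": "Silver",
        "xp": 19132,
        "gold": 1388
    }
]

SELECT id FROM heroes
[1, 2, 3, 4, 5, 6, 7]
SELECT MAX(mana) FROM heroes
178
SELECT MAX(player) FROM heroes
4587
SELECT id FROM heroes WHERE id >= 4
[4, 5, 6, 7]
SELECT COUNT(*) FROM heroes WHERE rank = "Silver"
3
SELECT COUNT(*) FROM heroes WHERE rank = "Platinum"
2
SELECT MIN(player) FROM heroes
917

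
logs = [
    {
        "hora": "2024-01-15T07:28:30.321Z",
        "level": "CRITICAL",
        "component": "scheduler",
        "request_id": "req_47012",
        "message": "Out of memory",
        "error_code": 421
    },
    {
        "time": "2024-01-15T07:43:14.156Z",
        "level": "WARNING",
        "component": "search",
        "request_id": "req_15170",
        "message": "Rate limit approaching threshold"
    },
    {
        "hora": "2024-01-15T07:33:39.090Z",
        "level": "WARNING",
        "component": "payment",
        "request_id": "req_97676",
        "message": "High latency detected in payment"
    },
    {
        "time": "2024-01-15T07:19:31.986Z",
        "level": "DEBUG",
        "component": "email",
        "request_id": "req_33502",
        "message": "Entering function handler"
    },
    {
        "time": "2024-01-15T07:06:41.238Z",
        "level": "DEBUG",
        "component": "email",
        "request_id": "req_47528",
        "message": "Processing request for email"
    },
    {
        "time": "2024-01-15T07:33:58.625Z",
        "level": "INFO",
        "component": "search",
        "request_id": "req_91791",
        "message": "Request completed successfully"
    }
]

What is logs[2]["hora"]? "2024-01-15T07:33:39.090Z"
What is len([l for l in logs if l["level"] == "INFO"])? 1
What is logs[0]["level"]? "CRITICAL"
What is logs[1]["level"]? "WARNING"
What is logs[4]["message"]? "Processing request for email"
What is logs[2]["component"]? "payment"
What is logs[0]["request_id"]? "req_47012"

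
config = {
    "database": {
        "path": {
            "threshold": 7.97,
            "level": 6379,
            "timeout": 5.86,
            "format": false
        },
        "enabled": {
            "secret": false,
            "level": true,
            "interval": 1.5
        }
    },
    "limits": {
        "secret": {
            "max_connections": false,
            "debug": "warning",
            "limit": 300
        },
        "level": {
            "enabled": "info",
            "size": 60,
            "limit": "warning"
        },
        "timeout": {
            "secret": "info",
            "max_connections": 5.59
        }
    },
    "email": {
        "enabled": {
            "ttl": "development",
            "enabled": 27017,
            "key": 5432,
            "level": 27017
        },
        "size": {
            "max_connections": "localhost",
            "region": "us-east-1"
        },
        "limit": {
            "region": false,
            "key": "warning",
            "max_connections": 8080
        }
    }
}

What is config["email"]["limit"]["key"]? "warning"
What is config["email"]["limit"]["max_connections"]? 8080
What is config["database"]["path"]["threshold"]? 7.97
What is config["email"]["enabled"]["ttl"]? "development"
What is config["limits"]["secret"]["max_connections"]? False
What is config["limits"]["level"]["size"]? 60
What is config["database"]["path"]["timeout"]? 5.86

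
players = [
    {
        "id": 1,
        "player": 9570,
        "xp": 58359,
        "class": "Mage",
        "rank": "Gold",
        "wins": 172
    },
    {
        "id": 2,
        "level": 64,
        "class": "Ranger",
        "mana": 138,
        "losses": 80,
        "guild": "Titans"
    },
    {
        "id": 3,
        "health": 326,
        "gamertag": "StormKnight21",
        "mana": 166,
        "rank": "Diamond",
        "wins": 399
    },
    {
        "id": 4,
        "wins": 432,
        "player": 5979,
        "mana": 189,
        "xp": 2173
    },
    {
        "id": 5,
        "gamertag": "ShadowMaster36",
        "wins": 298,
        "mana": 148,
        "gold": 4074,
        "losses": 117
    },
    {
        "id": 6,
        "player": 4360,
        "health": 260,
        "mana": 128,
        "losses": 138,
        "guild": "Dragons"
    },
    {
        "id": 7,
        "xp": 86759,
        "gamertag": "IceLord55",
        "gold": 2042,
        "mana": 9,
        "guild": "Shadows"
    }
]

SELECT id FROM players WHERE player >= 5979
[1, 4]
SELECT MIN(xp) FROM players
2173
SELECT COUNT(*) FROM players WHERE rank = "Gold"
1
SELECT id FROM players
[1, 2, 3, 4, 5, 6, 7]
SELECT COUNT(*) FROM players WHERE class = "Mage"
1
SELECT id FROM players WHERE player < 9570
[4, 6]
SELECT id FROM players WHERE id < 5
[1, 2, 3, 4]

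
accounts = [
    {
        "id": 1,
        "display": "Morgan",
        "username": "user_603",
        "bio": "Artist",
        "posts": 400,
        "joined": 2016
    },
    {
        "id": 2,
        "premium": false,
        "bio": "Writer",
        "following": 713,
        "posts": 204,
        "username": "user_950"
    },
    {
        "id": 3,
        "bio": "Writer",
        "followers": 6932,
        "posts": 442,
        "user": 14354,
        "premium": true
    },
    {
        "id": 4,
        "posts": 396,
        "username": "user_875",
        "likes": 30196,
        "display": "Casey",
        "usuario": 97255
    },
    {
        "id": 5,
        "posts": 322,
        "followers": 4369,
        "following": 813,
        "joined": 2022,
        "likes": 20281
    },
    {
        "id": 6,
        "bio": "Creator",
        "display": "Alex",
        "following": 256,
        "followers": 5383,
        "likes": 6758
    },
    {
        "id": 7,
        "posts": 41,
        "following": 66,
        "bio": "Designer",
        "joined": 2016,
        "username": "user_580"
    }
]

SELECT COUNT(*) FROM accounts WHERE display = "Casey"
1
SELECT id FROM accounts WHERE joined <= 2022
[1, 5, 7]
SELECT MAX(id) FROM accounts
7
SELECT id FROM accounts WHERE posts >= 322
[1, 3, 4, 5]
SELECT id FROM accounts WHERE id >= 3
[3, 4, 5, 6, 7]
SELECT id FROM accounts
[1, 2, 3, 4, 5, 6, 7]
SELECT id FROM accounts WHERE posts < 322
[2, 7]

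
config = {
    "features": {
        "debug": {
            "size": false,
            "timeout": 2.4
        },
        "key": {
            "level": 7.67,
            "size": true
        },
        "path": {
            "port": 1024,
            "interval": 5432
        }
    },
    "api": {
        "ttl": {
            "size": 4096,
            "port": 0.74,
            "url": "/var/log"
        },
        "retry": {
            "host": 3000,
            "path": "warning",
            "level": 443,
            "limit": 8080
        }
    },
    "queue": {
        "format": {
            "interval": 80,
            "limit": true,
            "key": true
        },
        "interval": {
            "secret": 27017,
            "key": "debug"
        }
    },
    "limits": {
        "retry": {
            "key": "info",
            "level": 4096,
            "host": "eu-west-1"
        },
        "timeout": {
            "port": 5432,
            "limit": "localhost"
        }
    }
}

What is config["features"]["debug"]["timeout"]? 2.4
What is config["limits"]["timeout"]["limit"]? "localhost"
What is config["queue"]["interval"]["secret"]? 27017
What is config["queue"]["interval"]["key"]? "debug"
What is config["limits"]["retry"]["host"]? "eu-west-1"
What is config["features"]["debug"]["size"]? False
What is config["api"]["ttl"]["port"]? 0.74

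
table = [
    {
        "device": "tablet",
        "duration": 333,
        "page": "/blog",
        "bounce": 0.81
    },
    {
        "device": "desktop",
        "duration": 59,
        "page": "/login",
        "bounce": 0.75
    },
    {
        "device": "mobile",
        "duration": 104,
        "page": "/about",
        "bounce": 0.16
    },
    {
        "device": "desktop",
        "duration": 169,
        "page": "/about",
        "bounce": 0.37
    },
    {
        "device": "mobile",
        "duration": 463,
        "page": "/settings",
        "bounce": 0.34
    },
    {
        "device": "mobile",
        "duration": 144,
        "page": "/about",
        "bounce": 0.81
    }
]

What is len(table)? 6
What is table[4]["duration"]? 463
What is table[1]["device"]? "desktop"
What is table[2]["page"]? "/about"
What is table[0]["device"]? "tablet"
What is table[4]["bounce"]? 0.34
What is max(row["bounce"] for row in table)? 0.81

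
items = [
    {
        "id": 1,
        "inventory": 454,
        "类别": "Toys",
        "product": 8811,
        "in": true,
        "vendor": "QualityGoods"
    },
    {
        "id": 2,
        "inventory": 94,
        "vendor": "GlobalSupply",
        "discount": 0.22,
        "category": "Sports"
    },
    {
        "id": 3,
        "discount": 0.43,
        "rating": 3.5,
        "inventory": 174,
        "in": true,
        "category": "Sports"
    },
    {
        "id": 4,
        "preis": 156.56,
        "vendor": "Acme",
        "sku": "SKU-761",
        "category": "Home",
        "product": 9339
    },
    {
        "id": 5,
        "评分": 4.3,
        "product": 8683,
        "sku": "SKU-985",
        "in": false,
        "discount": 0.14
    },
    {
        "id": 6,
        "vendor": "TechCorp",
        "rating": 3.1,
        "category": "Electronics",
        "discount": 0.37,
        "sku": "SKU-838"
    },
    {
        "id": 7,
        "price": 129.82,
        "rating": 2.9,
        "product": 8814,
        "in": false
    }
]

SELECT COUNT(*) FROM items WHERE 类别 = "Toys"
1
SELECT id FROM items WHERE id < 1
[]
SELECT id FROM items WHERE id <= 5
[1, 2, 3, 4, 5]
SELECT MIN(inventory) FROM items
94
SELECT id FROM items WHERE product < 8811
[5]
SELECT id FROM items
[1, 2, 3, 4, 5, 6, 7]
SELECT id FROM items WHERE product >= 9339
[4]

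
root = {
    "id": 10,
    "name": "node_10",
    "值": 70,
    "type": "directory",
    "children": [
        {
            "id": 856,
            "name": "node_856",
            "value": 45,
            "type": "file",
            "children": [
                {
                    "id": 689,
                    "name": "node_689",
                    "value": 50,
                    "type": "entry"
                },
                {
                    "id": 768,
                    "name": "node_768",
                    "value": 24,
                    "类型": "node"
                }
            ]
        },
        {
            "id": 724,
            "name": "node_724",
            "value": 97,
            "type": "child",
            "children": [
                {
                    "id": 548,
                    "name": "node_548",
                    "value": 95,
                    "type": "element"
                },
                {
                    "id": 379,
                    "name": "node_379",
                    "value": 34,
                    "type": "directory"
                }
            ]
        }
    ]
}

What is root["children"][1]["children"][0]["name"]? "node_548"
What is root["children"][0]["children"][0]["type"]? "entry"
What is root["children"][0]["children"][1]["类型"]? "node"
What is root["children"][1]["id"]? 724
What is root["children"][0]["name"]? "node_856"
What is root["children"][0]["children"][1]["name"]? "node_768"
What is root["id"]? 10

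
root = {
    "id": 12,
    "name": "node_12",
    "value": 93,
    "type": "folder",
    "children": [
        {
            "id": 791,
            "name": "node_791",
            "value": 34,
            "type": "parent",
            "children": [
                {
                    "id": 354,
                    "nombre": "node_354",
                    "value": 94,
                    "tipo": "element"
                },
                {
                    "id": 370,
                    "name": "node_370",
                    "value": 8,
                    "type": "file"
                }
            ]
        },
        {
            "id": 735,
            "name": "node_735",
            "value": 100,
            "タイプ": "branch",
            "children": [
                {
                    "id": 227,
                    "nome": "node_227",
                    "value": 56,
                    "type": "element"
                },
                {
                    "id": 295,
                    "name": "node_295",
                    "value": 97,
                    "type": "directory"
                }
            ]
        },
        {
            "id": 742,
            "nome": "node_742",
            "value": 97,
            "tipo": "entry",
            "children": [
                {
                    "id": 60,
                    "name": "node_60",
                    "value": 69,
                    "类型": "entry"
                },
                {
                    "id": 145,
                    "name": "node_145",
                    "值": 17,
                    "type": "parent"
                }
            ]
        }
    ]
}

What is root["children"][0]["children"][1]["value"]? 8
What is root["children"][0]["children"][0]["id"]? 354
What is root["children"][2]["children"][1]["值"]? 17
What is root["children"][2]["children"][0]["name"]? "node_60"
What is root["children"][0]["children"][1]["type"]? "file"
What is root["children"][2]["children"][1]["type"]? "parent"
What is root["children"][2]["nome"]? "node_742"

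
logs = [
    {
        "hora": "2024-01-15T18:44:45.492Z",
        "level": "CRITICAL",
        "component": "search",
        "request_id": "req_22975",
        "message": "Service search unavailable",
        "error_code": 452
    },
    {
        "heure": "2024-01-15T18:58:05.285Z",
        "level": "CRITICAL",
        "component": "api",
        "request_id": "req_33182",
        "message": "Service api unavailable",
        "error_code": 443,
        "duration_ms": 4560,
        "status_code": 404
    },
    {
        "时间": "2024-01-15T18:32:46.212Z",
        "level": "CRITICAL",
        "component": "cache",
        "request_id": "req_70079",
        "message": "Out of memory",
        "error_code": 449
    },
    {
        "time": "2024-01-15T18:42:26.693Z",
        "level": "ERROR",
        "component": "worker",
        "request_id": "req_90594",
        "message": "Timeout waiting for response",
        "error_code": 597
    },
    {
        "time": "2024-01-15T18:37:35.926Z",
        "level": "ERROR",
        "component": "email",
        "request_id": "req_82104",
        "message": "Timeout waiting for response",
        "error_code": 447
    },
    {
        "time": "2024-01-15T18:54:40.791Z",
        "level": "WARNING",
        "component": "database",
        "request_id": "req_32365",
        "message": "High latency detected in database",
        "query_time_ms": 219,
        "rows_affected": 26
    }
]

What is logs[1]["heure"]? "2024-01-15T18:58:05.285Z"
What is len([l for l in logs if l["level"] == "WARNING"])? 1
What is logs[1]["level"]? "CRITICAL"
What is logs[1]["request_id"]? "req_33182"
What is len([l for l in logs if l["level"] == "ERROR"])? 2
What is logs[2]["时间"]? "2024-01-15T18:32:46.212Z"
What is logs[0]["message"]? "Service search unavailable"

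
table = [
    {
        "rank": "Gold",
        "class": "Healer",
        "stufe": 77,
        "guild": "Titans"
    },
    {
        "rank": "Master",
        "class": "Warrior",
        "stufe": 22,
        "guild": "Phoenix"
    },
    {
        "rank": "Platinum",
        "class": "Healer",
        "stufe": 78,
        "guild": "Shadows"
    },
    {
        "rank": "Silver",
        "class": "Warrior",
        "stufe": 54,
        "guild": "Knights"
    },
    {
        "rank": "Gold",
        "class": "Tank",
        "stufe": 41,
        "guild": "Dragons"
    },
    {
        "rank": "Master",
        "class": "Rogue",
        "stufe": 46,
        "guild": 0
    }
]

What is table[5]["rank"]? "Master"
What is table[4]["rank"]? "Gold"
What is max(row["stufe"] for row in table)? 78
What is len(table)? 6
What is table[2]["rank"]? "Platinum"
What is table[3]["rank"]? "Silver"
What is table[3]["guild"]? "Knights"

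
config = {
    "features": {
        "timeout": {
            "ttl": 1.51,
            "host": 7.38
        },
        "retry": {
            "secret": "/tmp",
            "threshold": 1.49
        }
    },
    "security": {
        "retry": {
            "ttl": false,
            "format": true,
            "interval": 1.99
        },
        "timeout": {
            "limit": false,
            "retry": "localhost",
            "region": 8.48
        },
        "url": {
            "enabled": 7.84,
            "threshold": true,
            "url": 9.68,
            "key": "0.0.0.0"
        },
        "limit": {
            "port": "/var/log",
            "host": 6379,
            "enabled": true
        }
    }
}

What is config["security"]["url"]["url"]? 9.68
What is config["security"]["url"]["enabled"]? 7.84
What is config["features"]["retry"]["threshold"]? 1.49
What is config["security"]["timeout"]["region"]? 8.48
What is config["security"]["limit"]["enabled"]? True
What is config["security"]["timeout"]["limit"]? False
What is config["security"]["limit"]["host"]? 6379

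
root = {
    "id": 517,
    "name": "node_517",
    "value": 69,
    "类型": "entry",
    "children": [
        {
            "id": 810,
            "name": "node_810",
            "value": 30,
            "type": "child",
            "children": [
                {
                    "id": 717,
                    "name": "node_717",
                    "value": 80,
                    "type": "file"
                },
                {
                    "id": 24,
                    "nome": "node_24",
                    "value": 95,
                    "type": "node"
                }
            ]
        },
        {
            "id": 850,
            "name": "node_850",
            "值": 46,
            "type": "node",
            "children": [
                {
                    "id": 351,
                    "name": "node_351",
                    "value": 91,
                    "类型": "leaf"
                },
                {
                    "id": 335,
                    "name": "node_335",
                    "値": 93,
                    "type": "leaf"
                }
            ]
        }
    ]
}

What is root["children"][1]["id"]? 850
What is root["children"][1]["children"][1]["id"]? 335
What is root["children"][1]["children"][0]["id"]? 351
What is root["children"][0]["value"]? 30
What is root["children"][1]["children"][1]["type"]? "leaf"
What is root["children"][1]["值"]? 46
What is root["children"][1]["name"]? "node_850"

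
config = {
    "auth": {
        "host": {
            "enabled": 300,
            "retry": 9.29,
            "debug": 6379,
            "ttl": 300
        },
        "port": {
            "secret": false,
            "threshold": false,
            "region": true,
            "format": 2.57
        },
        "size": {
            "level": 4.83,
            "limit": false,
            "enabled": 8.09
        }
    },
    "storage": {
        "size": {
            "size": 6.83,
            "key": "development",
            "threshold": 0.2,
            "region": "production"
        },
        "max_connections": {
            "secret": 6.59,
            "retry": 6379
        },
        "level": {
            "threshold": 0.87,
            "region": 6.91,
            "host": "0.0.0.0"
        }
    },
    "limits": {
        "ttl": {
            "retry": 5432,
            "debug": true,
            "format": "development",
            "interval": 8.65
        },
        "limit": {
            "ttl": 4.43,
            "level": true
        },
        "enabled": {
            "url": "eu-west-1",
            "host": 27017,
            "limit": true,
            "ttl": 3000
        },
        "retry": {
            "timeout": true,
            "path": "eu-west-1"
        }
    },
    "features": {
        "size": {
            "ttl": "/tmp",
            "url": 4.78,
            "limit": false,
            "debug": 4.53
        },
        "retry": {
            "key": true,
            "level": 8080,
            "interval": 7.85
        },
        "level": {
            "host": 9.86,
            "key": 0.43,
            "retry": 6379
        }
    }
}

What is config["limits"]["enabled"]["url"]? "eu-west-1"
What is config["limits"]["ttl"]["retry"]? 5432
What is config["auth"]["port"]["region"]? True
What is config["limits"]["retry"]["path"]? "eu-west-1"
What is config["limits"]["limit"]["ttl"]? 4.43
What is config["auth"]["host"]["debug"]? 6379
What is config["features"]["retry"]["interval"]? 7.85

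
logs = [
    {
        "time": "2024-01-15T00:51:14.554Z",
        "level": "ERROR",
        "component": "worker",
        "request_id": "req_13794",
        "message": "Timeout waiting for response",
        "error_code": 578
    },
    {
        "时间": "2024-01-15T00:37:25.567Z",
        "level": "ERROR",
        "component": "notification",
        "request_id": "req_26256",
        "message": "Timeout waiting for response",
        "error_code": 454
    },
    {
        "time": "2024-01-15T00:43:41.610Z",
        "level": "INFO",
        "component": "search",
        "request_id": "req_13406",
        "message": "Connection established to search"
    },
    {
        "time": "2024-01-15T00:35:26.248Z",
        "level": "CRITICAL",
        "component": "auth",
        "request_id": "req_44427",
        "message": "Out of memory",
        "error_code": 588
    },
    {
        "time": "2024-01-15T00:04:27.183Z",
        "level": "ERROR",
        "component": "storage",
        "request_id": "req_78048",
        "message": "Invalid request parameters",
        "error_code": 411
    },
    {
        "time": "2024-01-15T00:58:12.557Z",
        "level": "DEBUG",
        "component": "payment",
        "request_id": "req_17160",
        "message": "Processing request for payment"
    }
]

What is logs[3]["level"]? "CRITICAL"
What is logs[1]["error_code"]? 454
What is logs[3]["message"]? "Out of memory"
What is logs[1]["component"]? "notification"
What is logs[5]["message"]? "Processing request for payment"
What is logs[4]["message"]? "Invalid request parameters"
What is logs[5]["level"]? "DEBUG"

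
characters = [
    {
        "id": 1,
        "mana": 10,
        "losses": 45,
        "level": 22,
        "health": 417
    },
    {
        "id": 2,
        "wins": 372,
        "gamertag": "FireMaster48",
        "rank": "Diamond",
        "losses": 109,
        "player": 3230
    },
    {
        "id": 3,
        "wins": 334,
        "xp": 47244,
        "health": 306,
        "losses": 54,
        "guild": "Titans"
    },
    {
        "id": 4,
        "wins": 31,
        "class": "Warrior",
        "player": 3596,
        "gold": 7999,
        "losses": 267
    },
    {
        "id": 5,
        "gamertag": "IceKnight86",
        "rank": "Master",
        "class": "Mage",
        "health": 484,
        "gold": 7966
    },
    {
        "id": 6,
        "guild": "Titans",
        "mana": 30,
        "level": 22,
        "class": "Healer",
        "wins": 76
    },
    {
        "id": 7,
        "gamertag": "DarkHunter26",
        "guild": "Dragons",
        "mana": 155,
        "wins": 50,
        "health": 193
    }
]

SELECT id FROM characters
[1, 2, 3, 4, 5, 6, 7]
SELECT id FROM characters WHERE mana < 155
[1, 6]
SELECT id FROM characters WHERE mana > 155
[]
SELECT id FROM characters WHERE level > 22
[]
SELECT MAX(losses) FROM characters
267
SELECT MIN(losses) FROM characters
45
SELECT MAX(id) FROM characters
7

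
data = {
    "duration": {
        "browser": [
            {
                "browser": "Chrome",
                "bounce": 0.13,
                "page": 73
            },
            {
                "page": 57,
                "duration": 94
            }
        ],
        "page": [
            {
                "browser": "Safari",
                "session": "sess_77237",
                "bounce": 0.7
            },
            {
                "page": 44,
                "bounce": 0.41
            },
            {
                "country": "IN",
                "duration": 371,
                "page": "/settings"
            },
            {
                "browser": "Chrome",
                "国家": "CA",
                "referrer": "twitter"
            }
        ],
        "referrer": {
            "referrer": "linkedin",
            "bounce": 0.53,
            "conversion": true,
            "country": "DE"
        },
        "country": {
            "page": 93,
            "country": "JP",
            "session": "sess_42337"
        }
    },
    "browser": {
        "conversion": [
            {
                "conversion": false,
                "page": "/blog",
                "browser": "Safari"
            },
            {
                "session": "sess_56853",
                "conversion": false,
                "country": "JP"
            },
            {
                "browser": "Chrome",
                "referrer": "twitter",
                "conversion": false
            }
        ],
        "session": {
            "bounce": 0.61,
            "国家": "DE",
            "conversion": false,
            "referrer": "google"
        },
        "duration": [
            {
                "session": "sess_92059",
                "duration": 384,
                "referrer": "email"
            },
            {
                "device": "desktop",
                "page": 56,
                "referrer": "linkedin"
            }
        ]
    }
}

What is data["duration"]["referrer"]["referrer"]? "linkedin"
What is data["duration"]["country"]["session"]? "sess_42337"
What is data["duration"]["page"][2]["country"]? "IN"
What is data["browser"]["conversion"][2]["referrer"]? "twitter"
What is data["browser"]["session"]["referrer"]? "google"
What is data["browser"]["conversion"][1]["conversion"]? False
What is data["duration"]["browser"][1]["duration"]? 94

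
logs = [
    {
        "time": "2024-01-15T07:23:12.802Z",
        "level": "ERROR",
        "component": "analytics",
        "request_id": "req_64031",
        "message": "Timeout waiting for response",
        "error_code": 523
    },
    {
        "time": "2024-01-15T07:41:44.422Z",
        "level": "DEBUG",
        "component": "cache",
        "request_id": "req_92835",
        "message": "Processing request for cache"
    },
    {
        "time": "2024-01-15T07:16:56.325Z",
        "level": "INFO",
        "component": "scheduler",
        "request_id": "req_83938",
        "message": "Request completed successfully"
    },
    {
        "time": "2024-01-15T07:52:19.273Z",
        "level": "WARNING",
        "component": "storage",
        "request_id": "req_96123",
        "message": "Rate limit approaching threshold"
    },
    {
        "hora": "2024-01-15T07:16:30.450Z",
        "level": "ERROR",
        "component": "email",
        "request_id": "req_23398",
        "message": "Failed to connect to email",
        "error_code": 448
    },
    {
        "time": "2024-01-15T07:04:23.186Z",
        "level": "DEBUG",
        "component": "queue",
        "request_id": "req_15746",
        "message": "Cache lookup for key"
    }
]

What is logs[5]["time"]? "2024-01-15T07:04:23.186Z"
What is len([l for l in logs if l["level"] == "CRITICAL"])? 0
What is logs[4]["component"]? "email"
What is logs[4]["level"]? "ERROR"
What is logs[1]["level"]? "DEBUG"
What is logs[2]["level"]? "INFO"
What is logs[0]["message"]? "Timeout waiting for response"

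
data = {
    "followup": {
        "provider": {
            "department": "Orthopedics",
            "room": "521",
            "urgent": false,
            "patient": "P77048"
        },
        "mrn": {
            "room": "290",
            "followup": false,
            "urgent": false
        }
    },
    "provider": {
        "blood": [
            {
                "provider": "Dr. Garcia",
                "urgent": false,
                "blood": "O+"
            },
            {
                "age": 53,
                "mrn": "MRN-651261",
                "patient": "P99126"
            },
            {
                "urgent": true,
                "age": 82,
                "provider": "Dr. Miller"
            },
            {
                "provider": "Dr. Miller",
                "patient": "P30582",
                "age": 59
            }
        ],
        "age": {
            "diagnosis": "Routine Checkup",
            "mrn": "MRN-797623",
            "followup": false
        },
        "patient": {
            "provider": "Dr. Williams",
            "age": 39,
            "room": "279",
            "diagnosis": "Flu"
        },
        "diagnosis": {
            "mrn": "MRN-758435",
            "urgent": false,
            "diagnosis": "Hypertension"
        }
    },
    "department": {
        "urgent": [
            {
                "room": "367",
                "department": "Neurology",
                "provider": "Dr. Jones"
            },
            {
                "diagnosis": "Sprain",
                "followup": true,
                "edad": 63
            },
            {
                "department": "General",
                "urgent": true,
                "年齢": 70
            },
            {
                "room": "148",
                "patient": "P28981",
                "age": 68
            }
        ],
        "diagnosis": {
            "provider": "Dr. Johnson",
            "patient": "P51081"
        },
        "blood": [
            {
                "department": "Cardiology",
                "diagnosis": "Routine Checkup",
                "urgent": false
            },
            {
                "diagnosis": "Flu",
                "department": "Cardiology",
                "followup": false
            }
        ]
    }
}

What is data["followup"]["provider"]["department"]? "Orthopedics"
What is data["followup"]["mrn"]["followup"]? False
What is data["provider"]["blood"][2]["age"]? 82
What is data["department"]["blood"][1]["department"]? "Cardiology"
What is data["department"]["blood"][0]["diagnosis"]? "Routine Checkup"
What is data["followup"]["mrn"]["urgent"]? False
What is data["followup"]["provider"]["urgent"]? False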